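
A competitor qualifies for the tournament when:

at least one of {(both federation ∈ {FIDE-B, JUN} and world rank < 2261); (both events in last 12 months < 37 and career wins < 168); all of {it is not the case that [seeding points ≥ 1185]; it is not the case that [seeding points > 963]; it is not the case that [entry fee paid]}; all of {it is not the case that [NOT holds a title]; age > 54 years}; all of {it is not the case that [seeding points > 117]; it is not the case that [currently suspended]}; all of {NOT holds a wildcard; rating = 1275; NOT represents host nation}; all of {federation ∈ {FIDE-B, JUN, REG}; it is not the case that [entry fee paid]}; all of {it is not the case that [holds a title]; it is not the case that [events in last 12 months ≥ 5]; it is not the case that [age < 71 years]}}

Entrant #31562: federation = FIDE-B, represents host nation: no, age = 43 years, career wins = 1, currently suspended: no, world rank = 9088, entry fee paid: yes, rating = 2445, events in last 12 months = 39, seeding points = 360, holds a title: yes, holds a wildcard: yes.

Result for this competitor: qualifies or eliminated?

Eliminated

Atomic conditions:
  federation ∈ {FIDE-B, JUN}: FIDE-B is in the set → true
  world rank < 2261: 9088 < 2261 is false
  events in last 12 months < 37: 39 < 37 is false
  career wins < 168: 1 < 168 is true
  seeding points ≥ 1185: 360 ≥ 1185 is false
  seeding points > 963: 360 > 963 is false
  entry fee paid: yes → true
  NOT holds a title: yes → false
  age > 54 years: 43 > 54 is false
  seeding points > 117: 360 > 117 is true
  currently suspended: no → false
  NOT holds a wildcard: yes → false
  rating = 1275: 2445 == 1275 is false
  NOT represents host nation: no → true
  federation ∈ {FIDE-B, JUN, REG}: FIDE-B is in the set → true
  holds a title: yes → true
  events in last 12 months ≥ 5: 39 ≥ 5 is true
  age < 71 years: 43 < 71 is true
Combine:
[1] true AND false = false
[2] false AND true = false
[3.1] NOT false = true
[3.2] NOT false = true
[3.3] NOT true = false
[3] true AND true AND false = false
[4.1] NOT false = true
[4] true AND false = false
[5.1] NOT true = false
[5.2] NOT false = true
[5] false AND true = false
[6] false AND false AND true = false
[7.2] NOT true = false
[7] true AND false = false
[8.1] NOT true = false
[8.2] NOT true = false
[8.3] NOT true = false
[8] false AND false AND false = false
[root] false OR false OR false OR false OR false OR false OR false OR false = false
Overall: false → eliminated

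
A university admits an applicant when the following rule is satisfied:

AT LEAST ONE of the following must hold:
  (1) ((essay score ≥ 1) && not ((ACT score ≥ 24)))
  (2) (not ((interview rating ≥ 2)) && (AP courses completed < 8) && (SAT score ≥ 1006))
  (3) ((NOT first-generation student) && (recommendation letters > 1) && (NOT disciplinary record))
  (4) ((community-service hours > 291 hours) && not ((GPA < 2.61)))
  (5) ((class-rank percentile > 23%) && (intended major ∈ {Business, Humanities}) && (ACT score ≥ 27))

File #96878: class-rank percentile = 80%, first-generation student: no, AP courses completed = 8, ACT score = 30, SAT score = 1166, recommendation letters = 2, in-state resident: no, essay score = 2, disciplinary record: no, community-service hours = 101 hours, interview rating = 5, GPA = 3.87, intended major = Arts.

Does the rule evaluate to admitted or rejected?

Admitted

Atomic conditions:
  essay score ≥ 1: 2 ≥ 1 is true
  ACT score ≥ 24: 30 ≥ 24 is true
  interview rating ≥ 2: 5 ≥ 2 is true
  AP courses completed < 8: 8 < 8 is false
  SAT score ≥ 1006: 1166 ≥ 1006 is true
  NOT first-generation student: no → true
  recommendation letters > 1: 2 > 1 is true
  NOT disciplinary record: no → true
  community-service hours > 291 hours: 101 > 291 is false
  GPA < 2.61: 3.87 < 2.61 is false
  class-rank percentile > 23%: 80 > 23 is true
  intended major ∈ {Business, Humanities}: Arts is not in the set → false
  ACT score ≥ 27: 30 ≥ 27 is true
Combine:
[1.2] NOT true = false
[1] true AND false = false
[2.1] NOT true = false
[2] false AND false AND true = false
[3] true AND true AND true = true
[4.2] NOT false = true
[4] false AND true = false
[5] true AND false AND true = false
[root] false OR false OR true OR false OR false = true
Overall: true → admitted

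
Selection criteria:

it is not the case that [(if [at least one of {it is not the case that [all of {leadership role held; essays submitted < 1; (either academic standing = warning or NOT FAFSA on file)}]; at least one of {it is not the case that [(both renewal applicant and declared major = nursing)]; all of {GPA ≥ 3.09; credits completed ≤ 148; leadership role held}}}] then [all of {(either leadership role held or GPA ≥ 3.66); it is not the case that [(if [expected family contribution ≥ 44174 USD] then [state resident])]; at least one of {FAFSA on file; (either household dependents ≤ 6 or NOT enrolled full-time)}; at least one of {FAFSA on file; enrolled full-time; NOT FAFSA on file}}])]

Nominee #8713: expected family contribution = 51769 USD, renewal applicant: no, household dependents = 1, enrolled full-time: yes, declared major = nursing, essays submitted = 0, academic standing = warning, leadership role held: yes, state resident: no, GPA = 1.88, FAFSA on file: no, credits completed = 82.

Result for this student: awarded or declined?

Declined

Atomic conditions:
  leadership role held: yes → true
  essays submitted < 1: 0 < 1 is true
  academic standing = warning: warning == warning is true
  NOT FAFSA on file: no → true
  renewal applicant: no → false
  declared major = nursing: nursing == nursing is true
  GPA ≥ 3.09: 1.88 ≥ 3.09 is false
  credits completed ≤ 148: 82 ≤ 148 is true
  GPA ≥ 3.66: 1.88 ≥ 3.66 is false
  expected family contribution ≥ 44174 USD: 51769 ≥ 44174 is true
  state resident: no → false
  FAFSA on file: no → false
  household dependents ≤ 6: 1 ≤ 6 is true
  NOT enrolled full-time: yes → false
  enrolled full-time: yes → true
Combine:
[1.1.1.1.3] true OR true = true
[1.1.1.1] true AND true AND true = true
[1.1.1] NOT true = false
[1.1.2.1.1] false AND true = false
[1.1.2.1] NOT false = true
[1.1.2.2] false AND true AND true = false
[1.1.2] true OR false = true
[1.1] false OR true = true
[1.2.1] true OR false = true
[1.2.2.1] true → false = false
[1.2.2] NOT false = true
[1.2.3.2] true OR false = true
[1.2.3] false OR true = true
[1.2.4] false OR true OR true = true
[1.2] true AND true AND true AND true = true
[1] true → true = true
[root] NOT true = false
Overall: false → declined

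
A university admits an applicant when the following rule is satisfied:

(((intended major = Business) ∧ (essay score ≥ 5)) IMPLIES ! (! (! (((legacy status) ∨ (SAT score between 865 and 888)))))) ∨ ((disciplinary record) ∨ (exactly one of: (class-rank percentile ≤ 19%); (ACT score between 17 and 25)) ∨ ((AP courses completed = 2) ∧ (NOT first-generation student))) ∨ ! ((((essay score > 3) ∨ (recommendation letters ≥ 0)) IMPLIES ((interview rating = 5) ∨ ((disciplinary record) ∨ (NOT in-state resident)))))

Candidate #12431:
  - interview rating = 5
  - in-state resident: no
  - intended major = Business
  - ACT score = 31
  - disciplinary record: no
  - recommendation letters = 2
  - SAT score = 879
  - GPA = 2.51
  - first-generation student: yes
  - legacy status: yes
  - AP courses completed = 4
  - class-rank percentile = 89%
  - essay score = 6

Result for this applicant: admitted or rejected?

Atomic conditions:
  intended major = Business: Business == Business is true
  essay score ≥ 5: 6 ≥ 5 is true
  legacy status: yes → true
  SAT score between 865 and 888: 879 in [865, 888] is true
  disciplinary record: no → false
  class-rank percentile ≤ 19%: 89 ≤ 19 is false
  ACT score between 17 and 25: 31 in [17, 25] is false
  AP courses completed = 2: 4 == 2 is false
  NOT first-generation student: yes → false
  essay score > 3: 6 > 3 is true
  recommendation letters ≥ 0: 2 ≥ 0 is true
  interview rating = 5: 5 == 5 is true
  NOT in-state resident: no → true
Combine:
[1.1] true AND true = true
[1.2.1.1.1] true OR true = true
[1.2.1.1] NOT true = false
[1.2.1] NOT false = true
[1.2] NOT true = false
[1] true → false = false
[2.2] exactly-one(false, false) = false
[2.3] false AND false = false
[2] false OR false OR false = false
[3.1.1] true OR true = true
[3.1.2.2] false OR true = true
[3.1.2] true OR true = true
[3.1] true → true = true
[3] NOT true = false
[root] false OR false OR false = false
Overall: false → rejected

Rejected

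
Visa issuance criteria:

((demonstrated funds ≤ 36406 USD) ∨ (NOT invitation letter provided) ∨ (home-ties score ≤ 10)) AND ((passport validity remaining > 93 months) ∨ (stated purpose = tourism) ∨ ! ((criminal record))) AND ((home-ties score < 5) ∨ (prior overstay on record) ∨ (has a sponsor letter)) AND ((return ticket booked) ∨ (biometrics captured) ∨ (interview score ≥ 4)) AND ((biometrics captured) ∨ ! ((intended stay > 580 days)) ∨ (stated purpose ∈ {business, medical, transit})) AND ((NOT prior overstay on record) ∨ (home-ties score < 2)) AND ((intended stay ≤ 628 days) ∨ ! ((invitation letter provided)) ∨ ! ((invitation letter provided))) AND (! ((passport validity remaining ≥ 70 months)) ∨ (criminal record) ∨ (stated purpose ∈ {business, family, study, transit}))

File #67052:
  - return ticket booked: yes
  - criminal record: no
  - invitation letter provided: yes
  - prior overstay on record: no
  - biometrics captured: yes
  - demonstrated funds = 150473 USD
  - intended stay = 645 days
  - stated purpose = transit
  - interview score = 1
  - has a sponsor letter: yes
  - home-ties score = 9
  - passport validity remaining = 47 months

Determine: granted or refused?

Refused

Atomic conditions:
  demonstrated funds ≤ 36406 USD: 150473 ≤ 36406 is false
  NOT invitation letter provided: yes → false
  home-ties score ≤ 10: 9 ≤ 10 is true
  passport validity remaining > 93 months: 47 > 93 is false
  stated purpose = tourism: transit == tourism is false
  criminal record: no → false
  home-ties score < 5: 9 < 5 is false
  prior overstay on record: no → false
  has a sponsor letter: yes → true
  return ticket booked: yes → true
  biometrics captured: yes → true
  interview score ≥ 4: 1 ≥ 4 is false
  intended stay > 580 days: 645 > 580 is true
  stated purpose ∈ {business, medical, transit}: transit is in the set → true
  NOT prior overstay on record: no → true
  home-ties score < 2: 9 < 2 is false
  intended stay ≤ 628 days: 645 ≤ 628 is false
  invitation letter provided: yes → true
  passport validity remaining ≥ 70 months: 47 ≥ 70 is false
  stated purpose ∈ {business, family, study, transit}: transit is in the set → true
Combine:
[1] false OR false OR true = true
[2.3] NOT false = true
[2] false OR false OR true = true
[3] false OR false OR true = true
[4] true OR true OR false = true
[5.2] NOT true = false
[5] true OR false OR true = true
[6] true OR false = true
[7.2] NOT true = false
[7.3] NOT true = false
[7] false OR false OR false = false
[8.1] NOT false = true
[8] true OR false OR true = true
[root] true AND true AND true AND true AND true AND true AND false AND true = false
Overall: false → refused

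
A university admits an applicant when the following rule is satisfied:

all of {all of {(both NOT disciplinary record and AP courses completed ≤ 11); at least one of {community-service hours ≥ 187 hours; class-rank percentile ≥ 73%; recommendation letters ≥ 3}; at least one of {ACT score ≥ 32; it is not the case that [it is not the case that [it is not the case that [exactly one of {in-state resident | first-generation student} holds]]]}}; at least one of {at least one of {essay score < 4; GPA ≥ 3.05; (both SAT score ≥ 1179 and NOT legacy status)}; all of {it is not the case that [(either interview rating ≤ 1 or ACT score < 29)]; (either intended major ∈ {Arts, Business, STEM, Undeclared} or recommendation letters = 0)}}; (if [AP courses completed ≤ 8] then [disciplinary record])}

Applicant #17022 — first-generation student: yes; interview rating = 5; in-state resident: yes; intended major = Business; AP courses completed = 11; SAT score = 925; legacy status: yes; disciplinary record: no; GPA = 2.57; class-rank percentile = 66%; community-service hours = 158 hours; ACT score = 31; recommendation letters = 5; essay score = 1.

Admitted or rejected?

Admitted

Atomic conditions:
  NOT disciplinary record: no → true
  AP courses completed ≤ 11: 11 ≤ 11 is true
  community-service hours ≥ 187 hours: 158 ≥ 187 is false
  class-rank percentile ≥ 73%: 66 ≥ 73 is false
  recommendation letters ≥ 3: 5 ≥ 3 is true
  ACT score ≥ 32: 31 ≥ 32 is false
  in-state resident: yes → true
  first-generation student: yes → true
  essay score < 4: 1 < 4 is true
  GPA ≥ 3.05: 2.57 ≥ 3.05 is false
  SAT score ≥ 1179: 925 ≥ 1179 is false
  NOT legacy status: yes → false
  interview rating ≤ 1: 5 ≤ 1 is false
  ACT score < 29: 31 < 29 is false
  intended major ∈ {Arts, Business, STEM, Undeclared}: Business is in the set → true
  recommendation letters = 0: 5 == 0 is false
  AP courses completed ≤ 8: 11 ≤ 8 is false
  disciplinary record: no → false
Combine:
[1.1] true AND true = true
[1.2] false OR false OR true = true
[1.3.2.1.1.1] exactly-one(true, true) = false
[1.3.2.1.1] NOT false = true
[1.3.2.1] NOT true = false
[1.3.2] NOT false = true
[1.3] false OR true = true
[1] true AND true AND true = true
[2.1.3] false AND false = false
[2.1] true OR false OR false = true
[2.2.1.1] false OR false = false
[2.2.1] NOT false = true
[2.2.2] true OR false = true
[2.2] true AND true = true
[2] true OR true = true
[3] false → false (antecedent false ⇒ implication holds) = true
[root] true AND true AND true = true
Overall: true → admitted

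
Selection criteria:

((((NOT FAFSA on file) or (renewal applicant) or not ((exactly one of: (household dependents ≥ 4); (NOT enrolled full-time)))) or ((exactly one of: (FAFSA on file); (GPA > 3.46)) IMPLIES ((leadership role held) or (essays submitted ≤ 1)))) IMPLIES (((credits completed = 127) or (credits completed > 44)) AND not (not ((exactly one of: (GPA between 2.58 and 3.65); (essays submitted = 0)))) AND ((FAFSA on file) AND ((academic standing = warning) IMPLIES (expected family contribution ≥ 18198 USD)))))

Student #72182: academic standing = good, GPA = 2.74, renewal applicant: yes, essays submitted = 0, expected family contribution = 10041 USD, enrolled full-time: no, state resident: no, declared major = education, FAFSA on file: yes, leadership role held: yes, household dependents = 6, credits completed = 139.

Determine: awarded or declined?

Declined

Atomic conditions:
  NOT FAFSA on file: yes → false
  renewal applicant: yes → true
  household dependents ≥ 4: 6 ≥ 4 is true
  NOT enrolled full-time: no → true
  FAFSA on file: yes → true
  GPA > 3.46: 2.74 > 3.46 is false
  leadership role held: yes → true
  essays submitted ≤ 1: 0 ≤ 1 is true
  credits completed = 127: 139 == 127 is false
  credits completed > 44: 139 > 44 is true
  GPA between 2.58 and 3.65: 2.74 in [2.58, 3.65] is true
  essays submitted = 0: 0 == 0 is true
  academic standing = warning: good == warning is false
  expected family contribution ≥ 18198 USD: 10041 ≥ 18198 is false
Combine:
[1.1.3.1] exactly-one(true, true) = false
[1.1.3] NOT false = true
[1.1] false OR true OR true = true
[1.2.1] exactly-one(true, false) = true
[1.2.2] true OR true = true
[1.2] true → true = true
[1] true OR true = true
[2.1] false OR true = true
[2.2.1.1] exactly-one(true, true) = false
[2.2.1] NOT false = true
[2.2] NOT true = false
[2.3.2] false → false (antecedent false ⇒ implication holds) = true
[2.3] true AND true = true
[2] true AND false AND true = false
[root] true → false = false
Overall: false → declined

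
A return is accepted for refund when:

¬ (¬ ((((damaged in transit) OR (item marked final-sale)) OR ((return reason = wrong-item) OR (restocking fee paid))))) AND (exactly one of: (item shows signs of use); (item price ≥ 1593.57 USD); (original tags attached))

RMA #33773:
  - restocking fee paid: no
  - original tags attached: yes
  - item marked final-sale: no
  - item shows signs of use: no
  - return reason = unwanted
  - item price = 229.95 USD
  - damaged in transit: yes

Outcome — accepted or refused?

Atomic conditions:
  damaged in transit: yes → true
  item marked final-sale: no → false
  return reason = wrong-item: unwanted == wrong-item is false
  restocking fee paid: no → false
  item shows signs of use: no → false
  item price ≥ 1593.57 USD: 229.95 ≥ 1593.57 is false
  original tags attached: yes → true
Combine:
[1.1.1.1] true OR false = true
[1.1.1.2] false OR false = false
[1.1.1] true OR false = true
[1.1] NOT true = false
[1] NOT false = true
[2] exactly-one(false, false, true) = true
[root] true AND true = true
Overall: true → accepted

Accepted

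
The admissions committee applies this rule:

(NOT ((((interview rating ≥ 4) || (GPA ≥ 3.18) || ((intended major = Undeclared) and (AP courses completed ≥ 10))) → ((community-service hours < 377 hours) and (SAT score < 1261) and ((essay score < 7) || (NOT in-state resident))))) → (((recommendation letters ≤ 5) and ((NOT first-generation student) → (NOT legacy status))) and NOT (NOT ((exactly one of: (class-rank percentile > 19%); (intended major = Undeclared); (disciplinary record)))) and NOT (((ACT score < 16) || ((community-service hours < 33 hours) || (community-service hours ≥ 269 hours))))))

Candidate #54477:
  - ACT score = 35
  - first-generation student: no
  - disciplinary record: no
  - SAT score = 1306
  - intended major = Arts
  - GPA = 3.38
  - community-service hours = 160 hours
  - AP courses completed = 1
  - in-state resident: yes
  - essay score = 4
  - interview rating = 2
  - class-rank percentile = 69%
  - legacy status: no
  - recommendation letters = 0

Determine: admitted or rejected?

Atomic conditions:
  interview rating ≥ 4: 2 ≥ 4 is false
  GPA ≥ 3.18: 3.38 ≥ 3.18 is true
  intended major = Undeclared: Arts == Undeclared is false
  AP courses completed ≥ 10: 1 ≥ 10 is false
  community-service hours < 377 hours: 160 < 377 is true
  SAT score < 1261: 1306 < 1261 is false
  essay score < 7: 4 < 7 is true
  NOT in-state resident: yes → false
  recommendation letters ≤ 5: 0 ≤ 5 is true
  NOT first-generation student: no → true
  NOT legacy status: no → true
  class-rank percentile > 19%: 69 > 19 is true
  disciplinary record: no → false
  ACT score < 16: 35 < 16 is false
  community-service hours < 33 hours: 160 < 33 is false
  community-service hours ≥ 269 hours: 160 ≥ 269 is false
Combine:
[1.1.1.3] false AND false = false
[1.1.1] false OR true OR false = true
[1.1.2.3] true OR false = true
[1.1.2] true AND false AND true = false
[1.1] true → false = false
[1] NOT false = true
[2.1.2] true → true = true
[2.1] true AND true = true
[2.2.1.1] exactly-one(true, false, false) = true
[2.2.1] NOT true = false
[2.2] NOT false = true
[2.3.1.2] false OR false = false
[2.3.1] false OR false = false
[2.3] NOT false = true
[2] true AND true AND true = true
[root] true → true = true
Overall: true → admitted

Admitted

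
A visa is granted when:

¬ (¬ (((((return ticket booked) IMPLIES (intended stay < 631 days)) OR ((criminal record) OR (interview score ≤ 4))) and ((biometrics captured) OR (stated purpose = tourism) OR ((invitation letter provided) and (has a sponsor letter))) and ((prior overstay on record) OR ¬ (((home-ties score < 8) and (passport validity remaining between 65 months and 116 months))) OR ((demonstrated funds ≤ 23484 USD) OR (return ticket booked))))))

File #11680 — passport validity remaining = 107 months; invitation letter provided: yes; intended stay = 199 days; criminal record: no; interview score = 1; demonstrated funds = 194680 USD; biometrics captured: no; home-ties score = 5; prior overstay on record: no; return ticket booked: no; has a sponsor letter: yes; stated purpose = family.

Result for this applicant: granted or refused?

Refused

Atomic conditions:
  return ticket booked: no → false
  intended stay < 631 days: 199 < 631 is true
  criminal record: no → false
  interview score ≤ 4: 1 ≤ 4 is true
  biometrics captured: no → false
  stated purpose = tourism: family == tourism is false
  invitation letter provided: yes → true
  has a sponsor letter: yes → true
  prior overstay on record: no → false
  home-ties score < 8: 5 < 8 is true
  passport validity remaining between 65 months and 116 months: 107 in [65, 116] is true
  demonstrated funds ≤ 23484 USD: 194680 ≤ 23484 is false
Combine:
[1.1.1.1] false → true (antecedent false ⇒ implication holds) = true
[1.1.1.2] false OR true = true
[1.1.1] true OR true = true
[1.1.2.3] true AND true = true
[1.1.2] false OR false OR true = true
[1.1.3.2.1] true AND true = true
[1.1.3.2] NOT true = false
[1.1.3.3] false OR false = false
[1.1.3] false OR false OR false = false
[1.1] true AND true AND false = false
[1] NOT false = true
[root] NOT true = false
Overall: false → refused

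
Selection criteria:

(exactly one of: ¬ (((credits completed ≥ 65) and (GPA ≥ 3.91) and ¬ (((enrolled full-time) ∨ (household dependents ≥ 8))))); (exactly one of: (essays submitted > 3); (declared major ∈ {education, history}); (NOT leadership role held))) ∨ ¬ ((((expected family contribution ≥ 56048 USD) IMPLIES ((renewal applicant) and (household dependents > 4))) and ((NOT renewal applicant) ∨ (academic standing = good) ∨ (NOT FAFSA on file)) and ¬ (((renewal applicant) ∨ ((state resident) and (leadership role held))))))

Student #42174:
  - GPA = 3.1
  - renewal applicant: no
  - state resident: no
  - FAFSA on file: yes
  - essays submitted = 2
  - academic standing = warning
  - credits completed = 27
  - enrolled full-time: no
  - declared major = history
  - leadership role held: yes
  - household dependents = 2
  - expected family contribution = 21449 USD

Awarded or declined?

Atomic conditions:
  credits completed ≥ 65: 27 ≥ 65 is false
  GPA ≥ 3.91: 3.1 ≥ 3.91 is false
  enrolled full-time: no → false
  household dependents ≥ 8: 2 ≥ 8 is false
  essays submitted > 3: 2 > 3 is false
  declared major ∈ {education, history}: history is in the set → true
  NOT leadership role held: yes → false
  expected family contribution ≥ 56048 USD: 21449 ≥ 56048 is false
  renewal applicant: no → false
  household dependents > 4: 2 > 4 is false
  NOT renewal applicant: no → true
  academic standing = good: warning == good is false
  NOT FAFSA on file: yes → false
  state resident: no → false
  leadership role held: yes → true
Combine:
[1.1.1.3.1] false OR false = false
[1.1.1.3] NOT false = true
[1.1.1] false AND false AND true = false
[1.1] NOT false = true
[1.2] exactly-one(false, true, false) = true
[1] exactly-one(true, true) = false
[2.1.1.2] false AND false = false
[2.1.1] false → false (antecedent false ⇒ implication holds) = true
[2.1.2] true OR false OR false = true
[2.1.3.1.2] false AND true = false
[2.1.3.1] false OR false = false
[2.1.3] NOT false = true
[2.1] true AND true AND true = true
[2] NOT true = false
[root] false OR false = false
Overall: false → declined

Declined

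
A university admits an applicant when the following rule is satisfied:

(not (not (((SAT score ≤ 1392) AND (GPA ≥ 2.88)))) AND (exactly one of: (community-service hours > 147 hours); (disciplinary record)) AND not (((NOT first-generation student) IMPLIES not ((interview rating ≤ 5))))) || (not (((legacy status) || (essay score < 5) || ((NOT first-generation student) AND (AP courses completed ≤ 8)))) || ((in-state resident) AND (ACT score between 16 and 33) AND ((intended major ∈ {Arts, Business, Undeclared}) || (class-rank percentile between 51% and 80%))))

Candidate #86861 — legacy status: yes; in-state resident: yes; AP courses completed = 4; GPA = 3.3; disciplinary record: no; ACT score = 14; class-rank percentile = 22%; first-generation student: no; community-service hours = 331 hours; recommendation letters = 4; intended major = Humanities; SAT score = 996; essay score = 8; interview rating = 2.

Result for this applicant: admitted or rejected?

Atomic conditions:
  SAT score ≤ 1392: 996 ≤ 1392 is true
  GPA ≥ 2.88: 3.3 ≥ 2.88 is true
  community-service hours > 147 hours: 331 > 147 is true
  disciplinary record: no → false
  NOT first-generation student: no → true
  interview rating ≤ 5: 2 ≤ 5 is true
  legacy status: yes → true
  essay score < 5: 8 < 5 is false
  AP courses completed ≤ 8: 4 ≤ 8 is true
  in-state resident: yes → true
  ACT score between 16 and 33: 14 in [16, 33] is false
  intended major ∈ {Arts, Business, Undeclared}: Humanities is not in the set → false
  class-rank percentile between 51% and 80%: 22 in [51, 80] is false
Combine:
[1.1.1.1] true AND true = true
[1.1.1] NOT true = false
[1.1] NOT false = true
[1.2] exactly-one(true, false) = true
[1.3.1.2] NOT true = false
[1.3.1] true → false = false
[1.3] NOT false = true
[1] true AND true AND true = true
[2.1.1.3] true AND true = true
[2.1.1] true OR false OR true = true
[2.1] NOT true = false
[2.2.3] false OR false = false
[2.2] true AND false AND false = false
[2] false OR false = false
[root] true OR false = true
Overall: true → admitted

Admitted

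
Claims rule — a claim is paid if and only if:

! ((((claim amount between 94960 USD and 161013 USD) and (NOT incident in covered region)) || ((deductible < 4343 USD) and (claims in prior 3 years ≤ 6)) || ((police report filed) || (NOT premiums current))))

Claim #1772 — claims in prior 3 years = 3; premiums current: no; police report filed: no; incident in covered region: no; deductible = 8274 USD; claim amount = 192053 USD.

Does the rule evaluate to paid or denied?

Denied

Atomic conditions:
  claim amount between 94960 USD and 161013 USD: 192053 in [94960, 161013] is false
  NOT incident in covered region: no → true
  deductible < 4343 USD: 8274 < 4343 is false
  claims in prior 3 years ≤ 6: 3 ≤ 6 is true
  police report filed: no → false
  NOT premiums current: no → true
Combine:
[1.1] false AND true = false
[1.2] false AND true = false
[1.3] false OR true = true
[1] false OR false OR true = true
[root] NOT true = false
Overall: false → denied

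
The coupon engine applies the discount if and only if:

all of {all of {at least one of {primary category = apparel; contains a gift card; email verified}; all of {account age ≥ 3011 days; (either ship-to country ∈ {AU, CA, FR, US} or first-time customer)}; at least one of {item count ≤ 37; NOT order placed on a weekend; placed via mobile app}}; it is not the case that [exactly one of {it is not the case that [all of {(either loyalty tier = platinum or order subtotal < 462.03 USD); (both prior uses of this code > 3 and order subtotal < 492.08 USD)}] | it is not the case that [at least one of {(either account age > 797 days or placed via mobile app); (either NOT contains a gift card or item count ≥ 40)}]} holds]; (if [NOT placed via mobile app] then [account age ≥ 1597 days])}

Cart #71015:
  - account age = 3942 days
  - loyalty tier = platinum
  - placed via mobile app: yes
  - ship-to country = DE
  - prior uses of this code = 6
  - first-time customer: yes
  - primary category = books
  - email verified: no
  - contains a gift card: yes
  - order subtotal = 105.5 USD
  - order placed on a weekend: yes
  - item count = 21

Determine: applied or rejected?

Atomic conditions:
  primary category = apparel: books == apparel is false
  contains a gift card: yes → true
  email verified: no → false
  account age ≥ 3011 days: 3942 ≥ 3011 is true
  ship-to country ∈ {AU, CA, FR, US}: DE is not in the set → false
  first-time customer: yes → true
  item count ≤ 37: 21 ≤ 37 is true
  NOT order placed on a weekend: yes → false
  placed via mobile app: yes → true
  loyalty tier = platinum: platinum == platinum is true
  order subtotal < 462.03 USD: 105.5 < 462.03 is true
  prior uses of this code > 3: 6 > 3 is true
  order subtotal < 492.08 USD: 105.5 < 492.08 is true
  account age > 797 days: 3942 > 797 is true
  NOT contains a gift card: yes → false
  item count ≥ 40: 21 ≥ 40 is false
  NOT placed via mobile app: yes → false
  account age ≥ 1597 days: 3942 ≥ 1597 is true
Combine:
[1.1] false OR true OR false = true
[1.2.2] false OR true = true
[1.2] true AND true = true
[1.3] true OR false OR true = true
[1] true AND true AND true = true
[2.1.1.1.1] true OR true = true
[2.1.1.1.2] true AND true = true
[2.1.1.1] true AND true = true
[2.1.1] NOT true = false
[2.1.2.1.1] true OR true = true
[2.1.2.1.2] false OR false = false
[2.1.2.1] true OR false = true
[2.1.2] NOT true = false
[2.1] exactly-one(false, false) = false
[2] NOT false = true
[3] false → true (antecedent false ⇒ implication holds) = true
[root] true AND true AND true = true
Overall: true → applied

Applied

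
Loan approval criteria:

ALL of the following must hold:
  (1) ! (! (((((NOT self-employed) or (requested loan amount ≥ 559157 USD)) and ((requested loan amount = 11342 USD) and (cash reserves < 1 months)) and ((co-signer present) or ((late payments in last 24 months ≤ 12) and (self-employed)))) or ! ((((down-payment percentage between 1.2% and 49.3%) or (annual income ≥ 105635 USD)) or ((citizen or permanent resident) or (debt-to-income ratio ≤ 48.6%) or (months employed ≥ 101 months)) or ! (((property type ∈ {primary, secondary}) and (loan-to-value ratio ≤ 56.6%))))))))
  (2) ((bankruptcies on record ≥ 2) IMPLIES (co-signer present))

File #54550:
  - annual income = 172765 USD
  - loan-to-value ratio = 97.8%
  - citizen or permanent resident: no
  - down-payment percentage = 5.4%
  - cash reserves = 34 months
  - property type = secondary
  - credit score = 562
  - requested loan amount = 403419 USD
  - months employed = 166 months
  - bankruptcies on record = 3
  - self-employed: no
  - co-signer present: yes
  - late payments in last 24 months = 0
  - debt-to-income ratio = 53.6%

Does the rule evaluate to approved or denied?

Denied

Atomic conditions:
  NOT self-employed: no → true
  requested loan amount ≥ 559157 USD: 403419 ≥ 559157 is false
  requested loan amount = 11342 USD: 403419 == 11342 is false
  cash reserves < 1 months: 34 < 1 is false
  co-signer present: yes → true
  late payments in last 24 months ≤ 12: 0 ≤ 12 is true
  self-employed: no → false
  down-payment percentage between 1.2% and 49.3%: 5.4 in [1.2, 49.3] is true
  annual income ≥ 105635 USD: 172765 ≥ 105635 is true
  citizen or permanent resident: no → false
  debt-to-income ratio ≤ 48.6%: 53.6 ≤ 48.6 is false
  months employed ≥ 101 months: 166 ≥ 101 is true
  property type ∈ {primary, secondary}: secondary is in the set → true
  loan-to-value ratio ≤ 56.6%: 97.8 ≤ 56.6 is false
  bankruptcies on record ≥ 2: 3 ≥ 2 is true
Combine:
[1.1.1.1.1] true OR false = true
[1.1.1.1.2] false AND false = false
[1.1.1.1.3.2] true AND false = false
[1.1.1.1.3] true OR false = true
[1.1.1.1] true AND false AND true = false
[1.1.1.2.1.1] true OR true = true
[1.1.1.2.1.2] false OR false OR true = true
[1.1.1.2.1.3.1] true AND false = false
[1.1.1.2.1.3] NOT false = true
[1.1.1.2.1] true OR true OR true = true
[1.1.1.2] NOT true = false
[1.1.1] false OR false = false
[1.1] NOT false = true
[1] NOT true = false
[2] true → true = true
[root] false AND true = false
Overall: false → denied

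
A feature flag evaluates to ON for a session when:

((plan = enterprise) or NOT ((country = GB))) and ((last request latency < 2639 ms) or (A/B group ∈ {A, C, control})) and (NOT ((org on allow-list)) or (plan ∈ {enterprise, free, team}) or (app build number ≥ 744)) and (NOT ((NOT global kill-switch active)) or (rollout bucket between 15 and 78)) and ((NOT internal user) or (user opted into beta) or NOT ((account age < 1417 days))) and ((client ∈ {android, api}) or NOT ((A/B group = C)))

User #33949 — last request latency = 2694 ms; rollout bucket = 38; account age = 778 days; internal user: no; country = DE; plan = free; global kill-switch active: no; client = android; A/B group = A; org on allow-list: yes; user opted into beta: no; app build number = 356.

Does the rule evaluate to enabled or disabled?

Enabled

Atomic conditions:
  plan = enterprise: free == enterprise is false
  country = GB: DE == GB is false
  last request latency < 2639 ms: 2694 < 2639 is false
  A/B group ∈ {A, C, control}: A is in the set → true
  org on allow-list: yes → true
  plan ∈ {enterprise, free, team}: free is in the set → true
  app build number ≥ 744: 356 ≥ 744 is false
  NOT global kill-switch active: no → true
  rollout bucket between 15 and 78: 38 in [15, 78] is true
  NOT internal user: no → true
  user opted into beta: no → false
  account age < 1417 days: 778 < 1417 is true
  client ∈ {android, api}: android is in the set → true
  A/B group = C: A == C is false
Combine:
[1.2] NOT false = true
[1] false OR true = true
[2] false OR true = true
[3.1] NOT true = false
[3] false OR true OR false = true
[4.1] NOT true = false
[4] false OR true = true
[5.3] NOT true = false
[5] true OR false OR false = true
[6.2] NOT false = true
[6] true OR true = true
[root] true AND true AND true AND true AND true AND true = true
Overall: true → enabled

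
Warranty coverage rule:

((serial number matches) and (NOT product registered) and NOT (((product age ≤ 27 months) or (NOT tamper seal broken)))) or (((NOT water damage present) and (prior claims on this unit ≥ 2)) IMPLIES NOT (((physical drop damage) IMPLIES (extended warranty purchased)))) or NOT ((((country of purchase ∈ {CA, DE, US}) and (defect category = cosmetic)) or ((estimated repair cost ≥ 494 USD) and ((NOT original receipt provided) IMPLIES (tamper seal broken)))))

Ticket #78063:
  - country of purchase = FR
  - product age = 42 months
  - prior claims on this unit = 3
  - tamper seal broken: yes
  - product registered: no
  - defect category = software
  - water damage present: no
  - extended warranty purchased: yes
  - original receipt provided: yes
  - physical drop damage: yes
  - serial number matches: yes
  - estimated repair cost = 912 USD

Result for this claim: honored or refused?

Honored

Atomic conditions:
  serial number matches: yes → true
  NOT product registered: no → true
  product age ≤ 27 months: 42 ≤ 27 is false
  NOT tamper seal broken: yes → false
  NOT water damage present: no → true
  prior claims on this unit ≥ 2: 3 ≥ 2 is true
  physical drop damage: yes → true
  extended warranty purchased: yes → true
  country of purchase ∈ {CA, DE, US}: FR is not in the set → false
  defect category = cosmetic: software == cosmetic is false
  estimated repair cost ≥ 494 USD: 912 ≥ 494 is true
  NOT original receipt provided: yes → false
  tamper seal broken: yes → true
Combine:
[1.3.1] false OR false = false
[1.3] NOT false = true
[1] true AND true AND true = true
[2.1] true AND true = true
[2.2.1] true → true = true
[2.2] NOT true = false
[2] true → false = false
[3.1.1] false AND false = false
[3.1.2.2] false → true (antecedent false ⇒ implication holds) = true
[3.1.2] true AND true = true
[3.1] false OR true = true
[3] NOT true = false
[root] true OR false OR false = true
Overall: true → honored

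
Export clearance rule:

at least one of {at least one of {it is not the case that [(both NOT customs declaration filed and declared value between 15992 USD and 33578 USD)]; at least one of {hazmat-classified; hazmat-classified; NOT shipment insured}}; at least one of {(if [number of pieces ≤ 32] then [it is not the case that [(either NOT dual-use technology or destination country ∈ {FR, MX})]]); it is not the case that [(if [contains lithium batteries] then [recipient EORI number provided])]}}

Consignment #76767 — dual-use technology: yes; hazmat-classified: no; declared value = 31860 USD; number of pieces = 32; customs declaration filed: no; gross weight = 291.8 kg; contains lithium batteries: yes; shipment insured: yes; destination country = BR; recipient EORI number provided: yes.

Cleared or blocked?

Atomic conditions:
  NOT customs declaration filed: no → true
  declared value between 15992 USD and 33578 USD: 31860 in [15992, 33578] is true
  hazmat-classified: no → false
  NOT shipment insured: yes → false
  number of pieces ≤ 32: 32 ≤ 32 is true
  NOT dual-use technology: yes → false
  destination country ∈ {FR, MX}: BR is not in the set → false
  contains lithium batteries: yes → true
  recipient EORI number provided: yes → true
Combine:
[1.1.1] true AND true = true
[1.1] NOT true = false
[1.2] false OR false OR false = false
[1] false OR false = false
[2.1.2.1] false OR false = false
[2.1.2] NOT false = true
[2.1] true → true = true
[2.2.1] true → true = true
[2.2] NOT true = false
[2] true OR false = true
[root] false OR true = true
Overall: true → cleared

Cleared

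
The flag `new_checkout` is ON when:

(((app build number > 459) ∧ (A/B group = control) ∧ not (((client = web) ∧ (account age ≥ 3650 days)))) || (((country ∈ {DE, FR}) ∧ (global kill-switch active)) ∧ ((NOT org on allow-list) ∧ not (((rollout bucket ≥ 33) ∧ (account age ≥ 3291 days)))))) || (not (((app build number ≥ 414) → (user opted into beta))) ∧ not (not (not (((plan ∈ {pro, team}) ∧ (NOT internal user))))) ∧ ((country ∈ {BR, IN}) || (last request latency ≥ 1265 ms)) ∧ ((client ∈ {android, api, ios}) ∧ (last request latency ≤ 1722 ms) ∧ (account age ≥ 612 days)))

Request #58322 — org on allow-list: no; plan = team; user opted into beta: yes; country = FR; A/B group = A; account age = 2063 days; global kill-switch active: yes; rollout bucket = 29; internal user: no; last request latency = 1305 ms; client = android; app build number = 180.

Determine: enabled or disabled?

Atomic conditions:
  app build number > 459: 180 > 459 is false
  A/B group = control: A == control is false
  client = web: android == web is false
  account age ≥ 3650 days: 2063 ≥ 3650 is false
  country ∈ {DE, FR}: FR is in the set → true
  global kill-switch active: yes → true
  NOT org on allow-list: no → true
  rollout bucket ≥ 33: 29 ≥ 33 is false
  account age ≥ 3291 days: 2063 ≥ 3291 is false
  app build number ≥ 414: 180 ≥ 414 is false
  user opted into beta: yes → true
  plan ∈ {pro, team}: team is in the set → true
  NOT internal user: no → true
  country ∈ {BR, IN}: FR is not in the set → false
  last request latency ≥ 1265 ms: 1305 ≥ 1265 is true
  client ∈ {android, api, ios}: android is in the set → true
  last request latency ≤ 1722 ms: 1305 ≤ 1722 is true
  account age ≥ 612 days: 2063 ≥ 612 is true
Combine:
[1.1.3.1] false AND false = false
[1.1.3] NOT false = true
[1.1] false AND false AND true = false
[1.2.1] true AND true = true
[1.2.2.2.1] false AND false = false
[1.2.2.2] NOT false = true
[1.2.2] true AND true = true
[1.2] true AND true = true
[1] false OR true = true
[2.1.1] false → true (antecedent false ⇒ implication holds) = true
[2.1] NOT true = false
[2.2.1.1.1] true AND true = true
[2.2.1.1] NOT true = false
[2.2.1] NOT false = true
[2.2] NOT true = false
[2.3] false OR true = true
[2.4] true AND true AND true = true
[2] false AND false AND true AND true = false
[root] true OR false = true
Overall: true → enabled

Enabled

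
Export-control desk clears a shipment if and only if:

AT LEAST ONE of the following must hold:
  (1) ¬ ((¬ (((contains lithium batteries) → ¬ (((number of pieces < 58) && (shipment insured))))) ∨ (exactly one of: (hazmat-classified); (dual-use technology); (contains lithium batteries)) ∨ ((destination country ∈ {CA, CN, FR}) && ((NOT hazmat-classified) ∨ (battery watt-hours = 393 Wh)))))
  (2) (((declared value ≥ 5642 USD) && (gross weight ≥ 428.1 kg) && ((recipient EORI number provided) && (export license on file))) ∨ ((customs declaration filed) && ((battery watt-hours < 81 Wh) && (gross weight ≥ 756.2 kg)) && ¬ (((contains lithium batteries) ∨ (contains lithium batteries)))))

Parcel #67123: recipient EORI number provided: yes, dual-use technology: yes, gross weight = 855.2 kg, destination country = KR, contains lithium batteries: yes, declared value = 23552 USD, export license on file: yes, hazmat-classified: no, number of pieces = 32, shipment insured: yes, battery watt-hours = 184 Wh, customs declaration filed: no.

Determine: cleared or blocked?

Cleared

Atomic conditions:
  contains lithium batteries: yes → true
  number of pieces < 58: 32 < 58 is true
  shipment insured: yes → true
  hazmat-classified: no → false
  dual-use technology: yes → true
  destination country ∈ {CA, CN, FR}: KR is not in the set → false
  NOT hazmat-classified: no → true
  battery watt-hours = 393 Wh: 184 == 393 is false
  declared value ≥ 5642 USD: 23552 ≥ 5642 is true
  gross weight ≥ 428.1 kg: 855.2 ≥ 428.1 is true
  recipient EORI number provided: yes → true
  export license on file: yes → true
  customs declaration filed: no → false
  battery watt-hours < 81 Wh: 184 < 81 is false
  gross weight ≥ 756.2 kg: 855.2 ≥ 756.2 is true
Combine:
[1.1.1.1.2.1] true AND true = true
[1.1.1.1.2] NOT true = false
[1.1.1.1] true → false = false
[1.1.1] NOT false = true
[1.1.2] exactly-one(false, true, true) = false
[1.1.3.2] true OR false = true
[1.1.3] false AND true = false
[1.1] true OR false OR false = true
[1] NOT true = false
[2.1.3] true AND true = true
[2.1] true AND true AND true = true
[2.2.2] false AND true = false
[2.2.3.1] true OR true = true
[2.2.3] NOT true = false
[2.2] false AND false AND false = false
[2] true OR false = true
[root] false OR true = true
Overall: true → cleared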